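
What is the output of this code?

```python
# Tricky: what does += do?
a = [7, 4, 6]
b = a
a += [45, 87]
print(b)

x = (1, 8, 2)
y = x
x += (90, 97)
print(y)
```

Key concept: += behavior differs for mutable vs immutable.
Step by step:
`a = [7, 4, 6]` → a = [7, 4, 6]
`b = a` → b = [7, 4, 6] (same object as a)
`a += [45, 87]` → a = [7, 4, 6, 45, 87] (same object as b); b = [7, 4, 6, 45, 87] (same object as a)
`print(b)` → prints [7, 4, 6, 45, 87]
`x = (1, 8, 2)` → x = (1, 8, 2)
`y = x` → y = (1, 8, 2)
`x += (90, 97)` → x = (1, 8, 2, 90, 97)
`print(y)` → prints (1, 8, 2)

Answer:
[7, 4, 6, 45, 87]
(1, 8, 2)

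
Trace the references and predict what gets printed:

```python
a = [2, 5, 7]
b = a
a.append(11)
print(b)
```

Key concept: basic list aliasing.
Step by step:
`a = [2, 5, 7]` → a = [2, 5, 7]
`b = a` → b = [2, 5, 7] (same object as a)
`a.append(11)` → a = [2, 5, 7, 11] (same object as b); b = [2, 5, 7, 11] (same object as a)
`print(b)` → prints [2, 5, 7, 11]

Answer: [2, 5, 7, 11]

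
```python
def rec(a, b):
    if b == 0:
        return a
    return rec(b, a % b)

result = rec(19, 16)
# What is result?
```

rec(19, 16) -> rec(16, 3) -> rec(3, 1) -> rec(1, 0) -> 1

Answer: 1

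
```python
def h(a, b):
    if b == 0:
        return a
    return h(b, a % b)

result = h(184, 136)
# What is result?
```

h(184, 136) -> h(136, 48) -> h(48, 40) -> h(40, 8) -> h(8, 0) -> 8

Answer: 8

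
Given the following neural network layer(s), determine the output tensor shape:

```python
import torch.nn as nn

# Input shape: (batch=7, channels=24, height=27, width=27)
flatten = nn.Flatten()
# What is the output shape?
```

Input: (7, 24, 27, 27) -> Output: (7, 17496)

Answer: (7, 17496)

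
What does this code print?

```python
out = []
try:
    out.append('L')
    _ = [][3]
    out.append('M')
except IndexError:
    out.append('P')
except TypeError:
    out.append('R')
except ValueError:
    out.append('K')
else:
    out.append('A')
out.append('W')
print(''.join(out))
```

Execution trace: 'L' (try body) → 'P' (except IndexError) → 'W' (after the try/except). Output: LPW

Answer: LPW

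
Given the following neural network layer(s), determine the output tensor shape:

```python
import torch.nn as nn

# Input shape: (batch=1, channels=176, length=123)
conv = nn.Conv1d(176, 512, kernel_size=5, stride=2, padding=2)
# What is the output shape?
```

Input: (1, 176, 123) -> Output: (1, 512, 62)

Answer: (1, 512, 62)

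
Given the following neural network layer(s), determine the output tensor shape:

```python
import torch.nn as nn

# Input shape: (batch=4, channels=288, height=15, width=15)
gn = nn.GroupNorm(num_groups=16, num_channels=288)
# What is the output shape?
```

Input: (4, 288, 15, 15) -> Output: (4, 288, 15, 15)

Answer: (4, 288, 15, 15)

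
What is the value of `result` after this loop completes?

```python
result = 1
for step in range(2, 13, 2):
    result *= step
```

Product of even numbers 2 to 12
`result` takes the values: 1 → 2 → 8 → 48 → 384 → 3840 → 46080

Answer: 46080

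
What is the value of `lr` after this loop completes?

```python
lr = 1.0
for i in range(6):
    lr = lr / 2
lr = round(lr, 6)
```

Halving LR 6 times: 1 / 2^6
`lr` takes the values: 1.0 → 0.5 → 0.25 → 0.125 → 0.0625 → 0.03125 → 0.015625

Answer: 0.015625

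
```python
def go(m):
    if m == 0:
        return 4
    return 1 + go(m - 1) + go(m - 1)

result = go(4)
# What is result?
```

go(m) = 1 + 2·go(m-1), go(0)=4. Closed form: (4+1)·2^4 - 1 = 79.

Answer: 79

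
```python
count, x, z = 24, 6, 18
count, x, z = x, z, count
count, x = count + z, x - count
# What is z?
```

Trace:
`count, x, z = 24, 6, 18` → count = 24; x = 6; z = 18
`count, x, z = x, z, count` → count = 6; x = 18; z = 24
`count, x = count + z, x - count` → count = 30; x = 12
So z = 24

Answer: 24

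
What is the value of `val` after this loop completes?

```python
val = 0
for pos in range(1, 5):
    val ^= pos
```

XOR of 1 to 4
`val` takes the values: 0 → 1 → 3 → 0 → 4

Answer: 4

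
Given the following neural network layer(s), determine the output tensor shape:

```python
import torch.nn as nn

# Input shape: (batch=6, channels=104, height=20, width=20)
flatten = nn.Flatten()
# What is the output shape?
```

Input: (6, 104, 20, 20) -> Output: (6, 41600)

Answer: (6, 41600)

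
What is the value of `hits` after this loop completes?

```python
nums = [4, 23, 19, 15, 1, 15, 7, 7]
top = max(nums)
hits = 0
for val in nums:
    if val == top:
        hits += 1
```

Count of max value 23 in [4, 23, 19, 15, 1, 15, 7, 7]
`hits` takes the values: 0 → 1

Answer: 1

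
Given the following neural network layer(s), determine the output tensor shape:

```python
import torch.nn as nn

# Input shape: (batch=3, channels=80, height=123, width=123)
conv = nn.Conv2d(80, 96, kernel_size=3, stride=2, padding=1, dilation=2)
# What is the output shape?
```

Input: (3, 80, 123, 123) -> Output: (3, 96, 61, 61)

Answer: (3, 96, 61, 61)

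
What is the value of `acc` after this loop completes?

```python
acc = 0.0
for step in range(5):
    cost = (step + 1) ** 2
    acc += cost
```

Sum of squared losses 1² + 2² + ... + 5²
`acc` takes the values: 0.0 → 1.0 → 5.0 → 14.0 → 30.0 → 55.0

Answer: 55.0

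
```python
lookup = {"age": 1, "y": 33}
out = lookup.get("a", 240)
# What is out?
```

Trace:
`lookup = {"age": 1, "y": 33}` → lookup = {'age': 1, 'y': 33}
`out = lookup.get("a", 240)` → out = 240
So out = 240

Answer: 240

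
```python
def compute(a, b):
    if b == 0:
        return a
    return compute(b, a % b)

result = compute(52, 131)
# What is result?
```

compute(52, 131) -> compute(131, 52) -> compute(52, 27) -> compute(27, 25) -> compute(25, 2) -> compute(2, 1) -> compute(1, 0) -> 1

Answer: 1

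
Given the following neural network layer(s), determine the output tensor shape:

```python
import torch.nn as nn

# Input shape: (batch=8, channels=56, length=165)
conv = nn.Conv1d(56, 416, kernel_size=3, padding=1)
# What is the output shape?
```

Input: (8, 56, 165) -> Output: (8, 416, 165)

Answer: (8, 416, 165)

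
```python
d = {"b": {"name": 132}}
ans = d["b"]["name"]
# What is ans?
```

Trace:
`d = {"b": {"name": 132}}` → d = {'b': {'name': 132}}
`ans = d["b"]["name"]` → ans = 132
So ans = 132

Answer: 132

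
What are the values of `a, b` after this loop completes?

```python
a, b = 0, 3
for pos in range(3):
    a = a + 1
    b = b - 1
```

a goes 0→3, b goes 3→0
`a, b` takes the values: (0, 3) → (1, 3) → (1, 2) → (2, 2) → (2, 1) → (3, 1) → (3, 0)

Answer: 3, 0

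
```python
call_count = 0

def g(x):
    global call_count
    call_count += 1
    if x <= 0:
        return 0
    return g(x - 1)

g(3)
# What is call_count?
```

Linear recursion stepping by 1: 4 calls from x=3 down to ≤0.

Answer: 4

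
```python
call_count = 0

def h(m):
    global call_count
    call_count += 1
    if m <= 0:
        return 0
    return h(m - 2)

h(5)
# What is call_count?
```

Linear recursion stepping by 2: 4 calls from m=5 down to ≤0.

Answer: 4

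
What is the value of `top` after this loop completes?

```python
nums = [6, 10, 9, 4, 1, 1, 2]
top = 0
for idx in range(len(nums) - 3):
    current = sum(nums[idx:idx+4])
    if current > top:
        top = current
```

Max sum of 4-element window in [6, 10, 9, 4, 1, 1, 2]
`top` takes the values: 0 → 29

Answer: 29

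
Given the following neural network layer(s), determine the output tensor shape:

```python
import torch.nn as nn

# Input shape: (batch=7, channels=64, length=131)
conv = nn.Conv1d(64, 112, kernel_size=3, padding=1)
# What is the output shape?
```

Input: (7, 64, 131) -> Output: (7, 112, 131)

Answer: (7, 112, 131)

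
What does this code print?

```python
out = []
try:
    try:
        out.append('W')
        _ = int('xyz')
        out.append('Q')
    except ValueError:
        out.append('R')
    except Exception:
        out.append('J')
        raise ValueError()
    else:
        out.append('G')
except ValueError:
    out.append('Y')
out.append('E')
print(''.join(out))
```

Execution trace: 'W' (inner try body) → 'R' (inner except ValueError) → 'E' (after the try/except). Output: WRE

Answer: WRE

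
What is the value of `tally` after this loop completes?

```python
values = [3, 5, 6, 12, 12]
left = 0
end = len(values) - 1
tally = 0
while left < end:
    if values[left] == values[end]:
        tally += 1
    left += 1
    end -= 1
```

Count matching pairs from ends
`tally` takes the values: 0

Answer: 0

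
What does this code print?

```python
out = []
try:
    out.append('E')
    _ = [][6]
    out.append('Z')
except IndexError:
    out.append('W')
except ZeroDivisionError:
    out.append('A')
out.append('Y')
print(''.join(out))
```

Execution trace: 'E' (try body) → 'W' (except IndexError) → 'Y' (after the try/except). Output: EWY

Answer: EWY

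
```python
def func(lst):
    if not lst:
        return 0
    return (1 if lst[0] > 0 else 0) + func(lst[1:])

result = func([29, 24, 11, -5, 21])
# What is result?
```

Count of positive elements in [29, 24, 11, -5, 21] = 4

Answer: 4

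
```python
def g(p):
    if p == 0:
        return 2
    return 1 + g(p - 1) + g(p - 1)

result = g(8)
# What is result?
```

g(p) = 1 + 2·g(p-1), g(0)=2. Closed form: (2+1)·2^8 - 1 = 767.

Answer: 767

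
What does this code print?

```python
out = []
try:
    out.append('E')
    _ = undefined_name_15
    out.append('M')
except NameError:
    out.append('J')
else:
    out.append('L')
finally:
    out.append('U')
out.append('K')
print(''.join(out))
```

Execution trace: 'E' (try body) → 'J' (except NameError) → 'U' (finally) → 'K' (after the try/except). Output: EJUK

Answer: EJUK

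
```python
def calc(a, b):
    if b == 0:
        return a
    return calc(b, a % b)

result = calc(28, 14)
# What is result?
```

calc(28, 14) -> calc(14, 0) -> 14

Answer: 14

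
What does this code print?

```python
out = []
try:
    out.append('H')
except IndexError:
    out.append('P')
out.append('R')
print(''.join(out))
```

Execution trace: 'H' (try body, no exception) → 'R' (after the try/except). Output: HR

Answer: HR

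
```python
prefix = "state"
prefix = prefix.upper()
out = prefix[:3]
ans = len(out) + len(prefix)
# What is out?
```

Trace:
`prefix = "state"` → prefix = 'state'
`prefix = prefix.upper()` → prefix = 'STATE'
`out = prefix[:3]` → out = 'STA'
`ans = len(out) + len(prefix)` → ans = 8
So out = 'STA'

Answer: 'STA'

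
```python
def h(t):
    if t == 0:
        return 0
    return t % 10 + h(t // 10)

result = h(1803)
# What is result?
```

Sum of digits of 1803: 3 + 0 + 8 + 1 = 12

Answer: 12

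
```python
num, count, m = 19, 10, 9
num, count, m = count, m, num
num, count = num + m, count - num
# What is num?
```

Trace:
`num, count, m = 19, 10, 9` → num = 19; count = 10; m = 9
`num, count, m = count, m, num` → num = 10; count = 9; m = 19
`num, count = num + m, count - num` → num = 29; count = -1
So num = 29

Answer: 29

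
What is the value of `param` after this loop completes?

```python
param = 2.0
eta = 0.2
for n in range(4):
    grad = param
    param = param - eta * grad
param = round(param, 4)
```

Gradient descent: w = 2.0 * (1 - 0.2)^4
`param` takes the values: 2.0 → 1.6 → 1.28 → 1.024 → 0.8192

Answer: 0.8192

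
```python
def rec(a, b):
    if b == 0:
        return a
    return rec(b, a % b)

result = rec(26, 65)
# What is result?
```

rec(26, 65) -> rec(65, 26) -> rec(26, 13) -> rec(13, 0) -> 13

Answer: 13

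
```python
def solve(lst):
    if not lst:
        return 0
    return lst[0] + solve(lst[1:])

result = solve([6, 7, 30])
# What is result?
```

6 + 7 + 30 + 0 = 43

Answer: 43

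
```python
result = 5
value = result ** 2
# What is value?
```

Trace:
`result = 5` → result = 5
`value = result ** 2` → value = 25
So value = 25

Answer: 25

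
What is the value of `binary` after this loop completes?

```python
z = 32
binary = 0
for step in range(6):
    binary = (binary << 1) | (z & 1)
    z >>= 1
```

Reverse lowest 6 bits of 32
`binary` takes the values: 0 → 1

Answer: 1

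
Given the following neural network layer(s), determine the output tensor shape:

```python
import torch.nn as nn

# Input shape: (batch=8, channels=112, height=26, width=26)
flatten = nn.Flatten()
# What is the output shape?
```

Input: (8, 112, 26, 26) -> Output: (8, 75712)

Answer: (8, 75712)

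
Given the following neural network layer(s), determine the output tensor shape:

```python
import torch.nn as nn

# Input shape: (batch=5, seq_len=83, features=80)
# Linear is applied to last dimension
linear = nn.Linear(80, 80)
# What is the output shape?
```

Input: (5, 83, 80) -> Output: (5, 83, 80)

Answer: (5, 83, 80)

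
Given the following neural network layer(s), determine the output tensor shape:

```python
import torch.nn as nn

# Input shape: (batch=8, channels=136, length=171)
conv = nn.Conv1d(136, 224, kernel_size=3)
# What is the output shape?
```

Input: (8, 136, 171) -> Output: (8, 224, 169)

Answer: (8, 224, 169)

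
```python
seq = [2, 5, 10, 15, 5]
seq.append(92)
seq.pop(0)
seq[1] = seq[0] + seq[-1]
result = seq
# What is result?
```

Trace:
`seq = [2, 5, 10, 15, 5]` → seq = [2, 5, 10, 15, 5]
`seq.append(92)` → seq = [2, 5, 10, 15, 5, 92]
`seq.pop(0)` → seq = [5, 10, 15, 5, 92]
`seq[1] = seq[0] + seq[-1]` → seq = [5, 97, 15, 5, 92]
`result = seq` → result = [5, 97, 15, 5, 92]
So result = [5, 97, 15, 5, 92]

Answer: [5, 97, 15, 5, 92]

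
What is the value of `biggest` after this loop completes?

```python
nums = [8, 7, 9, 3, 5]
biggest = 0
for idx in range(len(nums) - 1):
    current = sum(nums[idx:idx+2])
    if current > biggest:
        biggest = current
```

Max sum of 2-element window in [8, 7, 9, 3, 5]
`biggest` takes the values: 0 → 15 → 16

Answer: 16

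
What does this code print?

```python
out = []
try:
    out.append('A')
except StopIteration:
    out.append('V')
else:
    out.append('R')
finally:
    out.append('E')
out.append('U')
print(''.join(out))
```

Execution trace: 'A' (try body, no exception) → 'R' (else) → 'E' (finally) → 'U' (after the try/except). Output: AREU

Answer: AREU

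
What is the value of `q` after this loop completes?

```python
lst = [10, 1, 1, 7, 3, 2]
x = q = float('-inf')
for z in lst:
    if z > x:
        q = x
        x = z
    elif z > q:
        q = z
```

Second largest (with repeats) in [10, 1, 1, 7, 3, 2]
`q` takes the values: -inf → 1 → 7

Answer: 7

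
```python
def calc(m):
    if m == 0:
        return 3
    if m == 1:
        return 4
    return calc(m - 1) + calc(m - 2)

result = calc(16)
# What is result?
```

Build up from base cases: calc(0)=3, calc(1)=4, calc(2)=7, calc(3)=11, calc(4)=18, calc(5)=29, calc(6)=47, ..., calc(16)=5778

Answer: 5778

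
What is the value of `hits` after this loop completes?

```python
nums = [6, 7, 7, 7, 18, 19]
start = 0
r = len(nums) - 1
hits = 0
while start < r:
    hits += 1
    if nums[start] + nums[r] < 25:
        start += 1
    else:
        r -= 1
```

Steps to find pair summing to 25
`hits` takes the values: 0 → 1 → 2 → 3 → 4 → 5

Answer: 5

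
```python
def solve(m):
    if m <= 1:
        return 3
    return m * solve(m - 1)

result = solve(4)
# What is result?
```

solve(4) = 4 * 3 * 2 * 3 = 72

Answer: 72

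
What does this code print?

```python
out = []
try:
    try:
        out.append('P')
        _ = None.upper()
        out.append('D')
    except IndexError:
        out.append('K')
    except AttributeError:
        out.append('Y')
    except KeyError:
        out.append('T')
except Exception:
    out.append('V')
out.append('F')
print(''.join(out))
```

Execution trace: 'P' (inner try body) → 'Y' (inner except AttributeError) → 'F' (after the try/except). Output: PYF

Answer: PYF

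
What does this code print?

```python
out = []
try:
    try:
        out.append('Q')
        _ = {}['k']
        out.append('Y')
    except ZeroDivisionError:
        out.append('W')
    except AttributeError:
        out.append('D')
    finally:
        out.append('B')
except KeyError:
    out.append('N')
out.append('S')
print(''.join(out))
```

Execution trace: 'Q' (try body) → 'B' (finally) → 'N' (outer except KeyError) → 'S' (after the try/except). Output: QBNS

Answer: QBNS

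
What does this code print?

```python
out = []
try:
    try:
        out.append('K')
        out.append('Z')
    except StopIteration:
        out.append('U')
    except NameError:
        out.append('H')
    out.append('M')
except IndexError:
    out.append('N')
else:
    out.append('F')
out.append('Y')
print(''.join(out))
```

Execution trace: 'K' (inner try body) → 'Z' (inner try body, no exception) → 'M' (try body, no exception) → 'F' (else) → 'Y' (after the try/except). Output: KZMFY

Answer: KZMFY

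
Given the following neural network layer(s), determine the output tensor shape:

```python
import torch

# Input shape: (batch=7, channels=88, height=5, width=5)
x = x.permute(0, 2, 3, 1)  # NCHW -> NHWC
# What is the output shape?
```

Input: (7, 88, 5, 5) -> Output: (7, 5, 5, 88)

Answer: (7, 5, 5, 88)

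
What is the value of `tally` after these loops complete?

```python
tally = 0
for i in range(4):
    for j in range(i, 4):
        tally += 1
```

Upper triangle: 4 + 3 + ... + 1
`tally` takes the values: 0 → 1 → 2 → 3 → 4 → 5 → 6 → 7 → 8 → 9 → 10

Answer: 10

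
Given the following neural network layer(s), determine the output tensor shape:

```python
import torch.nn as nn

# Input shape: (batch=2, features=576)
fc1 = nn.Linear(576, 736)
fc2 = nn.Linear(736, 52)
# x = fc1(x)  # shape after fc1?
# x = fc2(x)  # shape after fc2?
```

Input: (2, 576) -> after fc1: (2, 736) -> Output: (2, 52)

Answer: (2, 52)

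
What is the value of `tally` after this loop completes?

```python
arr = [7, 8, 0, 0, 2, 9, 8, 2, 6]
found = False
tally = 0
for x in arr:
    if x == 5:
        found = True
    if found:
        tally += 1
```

Count elements after first 5 in [7, 8, 0, 0, 2, 9, 8, 2, 6]
`tally` takes the values: 0

Answer: 0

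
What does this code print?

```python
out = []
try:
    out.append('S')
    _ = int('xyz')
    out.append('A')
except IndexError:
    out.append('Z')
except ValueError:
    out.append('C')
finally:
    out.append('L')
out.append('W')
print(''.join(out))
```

Execution trace: 'S' (try body) → 'C' (except ValueError) → 'L' (finally) → 'W' (after the try/except). Output: SCLW

Answer: SCLW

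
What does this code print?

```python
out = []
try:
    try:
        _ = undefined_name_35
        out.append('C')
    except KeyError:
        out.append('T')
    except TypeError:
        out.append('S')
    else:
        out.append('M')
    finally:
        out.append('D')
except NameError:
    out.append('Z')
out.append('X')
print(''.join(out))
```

Execution trace: 'D' (finally) → 'Z' (outer except NameError) → 'X' (after the try/except). Output: DZX

Answer: DZX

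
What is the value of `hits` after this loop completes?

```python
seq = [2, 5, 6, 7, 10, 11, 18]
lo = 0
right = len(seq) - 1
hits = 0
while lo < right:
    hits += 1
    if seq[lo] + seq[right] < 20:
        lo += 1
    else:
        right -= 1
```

Steps to find pair summing to 20
`hits` takes the values: 0 → 1 → 2 → 3 → 4 → 5 → 6

Answer: 6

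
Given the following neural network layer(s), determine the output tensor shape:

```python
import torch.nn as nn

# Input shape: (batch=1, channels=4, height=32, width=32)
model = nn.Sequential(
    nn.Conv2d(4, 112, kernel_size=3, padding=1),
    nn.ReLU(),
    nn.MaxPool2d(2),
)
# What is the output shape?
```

Input: (1, 4, 32, 32) -> after Conv2d: (1, 112, 32, 32) -> after ReLU: (1, 112, 32, 32) -> Output: (1, 112, 16, 16)

Answer: (1, 112, 16, 16)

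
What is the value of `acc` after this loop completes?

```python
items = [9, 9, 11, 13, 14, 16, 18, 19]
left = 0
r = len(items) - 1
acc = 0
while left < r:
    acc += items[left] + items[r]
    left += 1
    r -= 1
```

Sum of pairs from ends
`acc` takes the values: 0 → 28 → 55 → 82 → 109

Answer: 109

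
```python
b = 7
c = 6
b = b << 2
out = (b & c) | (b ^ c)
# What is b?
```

Trace:
`b = 7` → b = 7
`c = 6` → c = 6
`b = b << 2` → b = 28
`out = (b & c) | (b ^ c)` → out = 30
So b = 28

Answer: 28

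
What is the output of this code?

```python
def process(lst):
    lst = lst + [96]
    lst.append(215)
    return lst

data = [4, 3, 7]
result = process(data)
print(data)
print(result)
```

Key concept: rebinding parameter vs mutation.
Step by step:
`data = [4, 3, 7]` → data = [4, 3, 7]
`result = process(data)` → result = [4, 3, 7, 96, 215]
`print(data)` → prints [4, 3, 7]
`print(result)` → prints [4, 3, 7, 96, 215]

Answer:
[4, 3, 7]
[4, 3, 7, 96, 215]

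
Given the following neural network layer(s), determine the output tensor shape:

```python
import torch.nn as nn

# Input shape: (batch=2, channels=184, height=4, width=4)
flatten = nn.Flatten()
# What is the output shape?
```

Input: (2, 184, 4, 4) -> Output: (2, 2944)

Answer: (2, 2944)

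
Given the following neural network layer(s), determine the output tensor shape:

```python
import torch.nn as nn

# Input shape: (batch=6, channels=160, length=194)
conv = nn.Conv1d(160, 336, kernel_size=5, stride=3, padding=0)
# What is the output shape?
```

Input: (6, 160, 194) -> Output: (6, 336, 64)

Answer: (6, 336, 64)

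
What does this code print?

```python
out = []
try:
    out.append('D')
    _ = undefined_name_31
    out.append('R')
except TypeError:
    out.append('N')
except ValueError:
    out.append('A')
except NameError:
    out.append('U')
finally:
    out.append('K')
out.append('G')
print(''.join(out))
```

Execution trace: 'D' (try body) → 'U' (except NameError) → 'K' (finally) → 'G' (after the try/except). Output: DUKG

Answer: DUKG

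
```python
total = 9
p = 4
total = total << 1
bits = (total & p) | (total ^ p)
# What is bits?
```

Trace:
`total = 9` → total = 9
`p = 4` → p = 4
`total = total << 1` → total = 18
`bits = (total & p) | (total ^ p)` → bits = 22
So bits = 22

Answer: 22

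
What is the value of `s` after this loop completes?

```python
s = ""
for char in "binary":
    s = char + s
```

Reverse 'binary'
`s` takes the values: "" → "b" → "ib" → "nib" → "anib" → "ranib" → "yranib"

Answer: "yranib"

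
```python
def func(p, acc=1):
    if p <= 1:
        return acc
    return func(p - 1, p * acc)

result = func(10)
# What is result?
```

Accumulator trace (n, acc): (10, 1) -> (9, 10) -> (8, 90) -> (7, 720) -> (6, 5040) -> (5, 30240) -> (4, 151200) -> (3, 604800) -> (2, 1814400) -> (1, 3628800) -> return 3628800

Answer: 3628800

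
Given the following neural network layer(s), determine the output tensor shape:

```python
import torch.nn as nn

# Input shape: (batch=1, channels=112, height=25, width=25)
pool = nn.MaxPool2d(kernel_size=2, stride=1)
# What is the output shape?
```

Input: (1, 112, 25, 25) -> Output: (1, 112, 24, 24)

Answer: (1, 112, 24, 24)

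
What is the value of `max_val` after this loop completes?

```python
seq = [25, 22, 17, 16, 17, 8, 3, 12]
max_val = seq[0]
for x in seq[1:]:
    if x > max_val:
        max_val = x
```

Maximum of [25, 22, 17, 16, 17, 8, 3, 12]
`max_val` takes the values: 25

Answer: 25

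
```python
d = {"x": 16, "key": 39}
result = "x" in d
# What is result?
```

Trace:
`d = {"x": 16, "key": 39}` → d = {'x': 16, 'key': 39}
`result = "x" in d` → result = True
So result = True

Answer: True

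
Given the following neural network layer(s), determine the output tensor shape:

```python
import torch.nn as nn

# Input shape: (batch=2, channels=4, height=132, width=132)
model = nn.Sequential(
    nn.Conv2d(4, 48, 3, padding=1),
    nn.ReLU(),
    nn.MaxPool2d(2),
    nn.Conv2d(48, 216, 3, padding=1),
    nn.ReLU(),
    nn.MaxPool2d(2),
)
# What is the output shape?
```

Input: (2, 4, 132, 132) -> after first Conv2d: (2, 48, 132, 132) -> after first MaxPool2d: (2, 48, 66, 66) -> after second Conv2d: (2, 216, 66, 66) -> Output: (2, 216, 33, 33)

Answer: (2, 216, 33, 33)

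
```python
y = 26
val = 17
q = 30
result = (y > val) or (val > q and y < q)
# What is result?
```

Trace:
`y = 26` → y = 26
`val = 17` → val = 17
`q = 30` → q = 30
`result = (y > val) or (val > q and y < q)` → result = True
So result = True

Answer: True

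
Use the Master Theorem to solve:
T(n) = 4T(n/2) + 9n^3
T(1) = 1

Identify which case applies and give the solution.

a=4, b=2, f(n)=9n^3. log_2(4) = 2. Since c=3 > 2 and the regularity condition holds (4(n/2)^3 = (4/2^3)n^3 with 4/2^3 < 1), Case 3 applies: T(n) = Θ(f(n)) = O(n^3).

Answer: O(n^3) - Case 3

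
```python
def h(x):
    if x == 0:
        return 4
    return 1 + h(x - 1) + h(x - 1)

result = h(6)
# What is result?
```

h(x) = 1 + 2·h(x-1), h(0)=4. Closed form: (4+1)·2^6 - 1 = 319.

Answer: 319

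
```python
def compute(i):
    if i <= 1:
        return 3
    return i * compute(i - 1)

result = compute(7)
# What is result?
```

compute(7) = 7 * 6 * 5 * 4 * 3 * 2 * 3 = 15120

Answer: 15120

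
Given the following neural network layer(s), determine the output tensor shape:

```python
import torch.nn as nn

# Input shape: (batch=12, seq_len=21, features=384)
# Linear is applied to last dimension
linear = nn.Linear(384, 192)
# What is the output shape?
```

Input: (12, 21, 384) -> Output: (12, 21, 192)

Answer: (12, 21, 192)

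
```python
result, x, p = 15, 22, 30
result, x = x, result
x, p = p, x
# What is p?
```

Trace:
`result, x, p = 15, 22, 30` → result = 15; x = 22; p = 30
`result, x = x, result` → result = 22; x = 15
`x, p = p, x` → x = 30; p = 15
So p = 15

Answer: 15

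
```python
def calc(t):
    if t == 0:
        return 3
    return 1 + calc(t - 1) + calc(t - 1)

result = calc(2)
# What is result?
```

calc(t) = 1 + 2·calc(t-1), calc(0)=3. Closed form: (3+1)·2^2 - 1 = 15.

Answer: 15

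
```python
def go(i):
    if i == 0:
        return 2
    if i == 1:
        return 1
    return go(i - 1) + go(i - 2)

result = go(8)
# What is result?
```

Build up from base cases: go(0)=2, go(1)=1, go(2)=3, go(3)=4, go(4)=7, go(5)=11, go(6)=18, ..., go(8)=47

Answer: 47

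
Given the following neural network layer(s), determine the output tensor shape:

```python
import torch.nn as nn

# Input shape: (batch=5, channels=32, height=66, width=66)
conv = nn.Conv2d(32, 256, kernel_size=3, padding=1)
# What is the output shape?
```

Input: (5, 32, 66, 66) -> Output: (5, 256, 66, 66)

Answer: (5, 256, 66, 66)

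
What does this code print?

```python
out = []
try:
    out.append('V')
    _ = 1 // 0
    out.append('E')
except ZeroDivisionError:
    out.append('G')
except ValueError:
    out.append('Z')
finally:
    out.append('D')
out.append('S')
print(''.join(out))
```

Execution trace: 'V' (try body) → 'G' (except ZeroDivisionError) → 'D' (finally) → 'S' (after the try/except). Output: VGDS

Answer: VGDS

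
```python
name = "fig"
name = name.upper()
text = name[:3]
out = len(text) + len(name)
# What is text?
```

Trace:
`name = "fig"` → name = 'fig'
`name = name.upper()` → name = 'FIG'
`text = name[:3]` → text = 'FIG'
`out = len(text) + len(name)` → out = 6
So text = 'FIG'

Answer: 'FIG'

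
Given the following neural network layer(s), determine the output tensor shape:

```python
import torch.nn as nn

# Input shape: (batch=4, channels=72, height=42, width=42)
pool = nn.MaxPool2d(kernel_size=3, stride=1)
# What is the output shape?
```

Input: (4, 72, 42, 42) -> Output: (4, 72, 40, 40)

Answer: (4, 72, 40, 40)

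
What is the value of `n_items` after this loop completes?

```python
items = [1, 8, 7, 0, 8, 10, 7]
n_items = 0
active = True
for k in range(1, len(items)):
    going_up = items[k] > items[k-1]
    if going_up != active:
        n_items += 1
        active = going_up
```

Count direction changes in [1, 8, 7, 0, 8, 10, 7]
`n_items` takes the values: 0 → 1 → 2 → 3

Answer: 3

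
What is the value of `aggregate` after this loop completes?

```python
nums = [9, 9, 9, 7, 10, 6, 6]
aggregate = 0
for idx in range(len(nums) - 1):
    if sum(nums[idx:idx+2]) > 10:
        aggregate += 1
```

Count windows with sum > 10
`aggregate` takes the values: 0 → 1 → 2 → 3 → 4 → 5 → 6

Answer: 6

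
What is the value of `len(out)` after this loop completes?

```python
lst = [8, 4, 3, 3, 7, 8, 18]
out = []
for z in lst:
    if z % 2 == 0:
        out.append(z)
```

Count even numbers in [8, 4, 3, 3, 7, 8, 18]
`out` takes the values: [] → [8] → [8, 4] → [8, 4, 8] → [8, 4, 8, 18]
So `len(out)` = 4

Answer: 4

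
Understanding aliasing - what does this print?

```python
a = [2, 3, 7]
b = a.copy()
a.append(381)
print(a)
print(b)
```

Key concept: list.copy() creates independent copy.
Step by step:
`a = [2, 3, 7]` → a = [2, 3, 7]
`b = a.copy()` → b = [2, 3, 7]
`a.append(381)` → a = [2, 3, 7, 381]
`print(a)` → prints [2, 3, 7, 381]
`print(b)` → prints [2, 3, 7]

Answer:
[2, 3, 7, 381]
[2, 3, 7]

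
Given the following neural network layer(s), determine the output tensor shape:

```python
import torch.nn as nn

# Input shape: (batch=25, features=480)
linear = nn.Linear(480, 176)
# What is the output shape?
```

Input: (25, 480) -> Output: (25, 176)

Answer: (25, 176)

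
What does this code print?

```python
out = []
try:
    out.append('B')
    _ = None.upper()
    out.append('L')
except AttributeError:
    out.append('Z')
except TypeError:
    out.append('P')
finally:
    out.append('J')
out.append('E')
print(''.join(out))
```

Execution trace: 'B' (try body) → 'Z' (except AttributeError) → 'J' (finally) → 'E' (after the try/except). Output: BZJE

Answer: BZJE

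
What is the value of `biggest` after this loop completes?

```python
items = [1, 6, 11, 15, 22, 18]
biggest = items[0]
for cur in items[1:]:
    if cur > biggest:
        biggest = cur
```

Maximum of [1, 6, 11, 15, 22, 18]
`biggest` takes the values: 1 → 6 → 11 → 15 → 22

Answer: 22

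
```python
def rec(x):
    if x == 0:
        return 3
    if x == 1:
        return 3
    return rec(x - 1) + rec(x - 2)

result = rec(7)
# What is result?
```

Build up from base cases: rec(0)=3, rec(1)=3, rec(2)=6, rec(3)=9, rec(4)=15, rec(5)=24, rec(6)=39, ..., rec(7)=63

Answer: 63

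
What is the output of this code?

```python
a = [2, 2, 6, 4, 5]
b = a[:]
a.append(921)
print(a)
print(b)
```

Key concept: slice [:] creates copy.
Step by step:
`a = [2, 2, 6, 4, 5]` → a = [2, 2, 6, 4, 5]
`b = a[:]` → b = [2, 2, 6, 4, 5]
`a.append(921)` → a = [2, 2, 6, 4, 5, 921]
`print(a)` → prints [2, 2, 6, 4, 5, 921]
`print(b)` → prints [2, 2, 6, 4, 5]

Answer:
[2, 2, 6, 4, 5, 921]
[2, 2, 6, 4, 5]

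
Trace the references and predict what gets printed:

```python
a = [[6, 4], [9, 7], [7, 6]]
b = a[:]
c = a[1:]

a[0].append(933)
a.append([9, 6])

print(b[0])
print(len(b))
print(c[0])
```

Key concept: slice with nested mutation.
Step by step:
`a = [[6, 4], [9, 7], [7, 6]]` → a = [[6, 4], [9, 7], [7, 6]]
`b = a[:]` → b = [[6, 4], [9, 7], [7, 6]]
`c = a[1:]` → c = [[9, 7], [7, 6]]
`a[0].append(933)` → a = [[6, 4, 933], [9, 7], [7, 6]]; b = [[6, 4, 933], [9, 7], [7, 6]]
`a.append([9, 6])` → a = [[6, 4, 933], [9, 7], [7, 6], [9, 6]]
`print(b[0])` → prints [6, 4, 933]
`print(len(b))` → prints 3
`print(c[0])` → prints [9, 7]

Answer:
[6, 4, 933]
3
[9, 7]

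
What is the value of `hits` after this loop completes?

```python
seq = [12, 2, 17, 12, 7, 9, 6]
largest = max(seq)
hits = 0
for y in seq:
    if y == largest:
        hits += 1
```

Count of max value 17 in [12, 2, 17, 12, 7, 9, 6]
`hits` takes the values: 0 → 1

Answer: 1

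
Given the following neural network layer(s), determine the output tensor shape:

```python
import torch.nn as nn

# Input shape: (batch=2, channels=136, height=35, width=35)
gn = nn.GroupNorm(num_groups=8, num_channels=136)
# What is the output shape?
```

Input: (2, 136, 35, 35) -> Output: (2, 136, 35, 35)

Answer: (2, 136, 35, 35)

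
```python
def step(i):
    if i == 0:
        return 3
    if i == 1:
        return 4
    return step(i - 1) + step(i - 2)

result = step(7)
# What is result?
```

Build up from base cases: step(0)=3, step(1)=4, step(2)=7, step(3)=11, step(4)=18, step(5)=29, step(6)=47, ..., step(7)=76

Answer: 76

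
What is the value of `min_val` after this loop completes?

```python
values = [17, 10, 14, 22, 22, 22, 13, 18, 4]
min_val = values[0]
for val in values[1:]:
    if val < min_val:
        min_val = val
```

Minimum of [17, 10, 14, 22, 22, 22, 13, 18, 4]
`min_val` takes the values: 17 → 10 → 4

Answer: 4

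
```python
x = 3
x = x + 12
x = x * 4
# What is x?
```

Trace:
`x = 3` → x = 3
`x = x + 12` → x = 15
`x = x * 4` → x = 60
So x = 60

Answer: 60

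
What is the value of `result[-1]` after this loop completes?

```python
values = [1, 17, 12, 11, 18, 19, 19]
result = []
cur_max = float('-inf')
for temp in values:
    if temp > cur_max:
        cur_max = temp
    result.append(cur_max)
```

Running max ends at 19
`result` takes the values: [] → [1] → [1, 17] → [1, 17, 17] → [1, 17, 17, 17] → [1, 17, 17, 17, 18] → [1, 17, 17, 17, 18, 19] → [1, 17, 17, 17, 18, 19, 19]
So `result[-1]` = 19

Answer: 19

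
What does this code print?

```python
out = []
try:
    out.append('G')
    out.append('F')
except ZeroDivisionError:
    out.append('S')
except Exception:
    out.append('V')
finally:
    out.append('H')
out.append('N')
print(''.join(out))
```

Execution trace: 'G' (try body) → 'F' (try body, no exception) → 'H' (finally) → 'N' (after the try/except). Output: GFHN

Answer: GFHN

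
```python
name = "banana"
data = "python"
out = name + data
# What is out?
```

Trace:
`name = "banana"` → name = 'banana'
`data = "python"` → data = 'python'
`out = name + data` → out = 'bananapython'
So out = 'bananapython'

Answer: 'bananapython'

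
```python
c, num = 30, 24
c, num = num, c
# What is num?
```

Trace:
`c, num = 30, 24` → c = 30; num = 24
`c, num = num, c` → c = 24; num = 30
So num = 30

Answer: 30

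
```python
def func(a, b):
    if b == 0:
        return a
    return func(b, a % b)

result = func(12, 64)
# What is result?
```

func(12, 64) -> func(64, 12) -> func(12, 4) -> func(4, 0) -> 4

Answer: 4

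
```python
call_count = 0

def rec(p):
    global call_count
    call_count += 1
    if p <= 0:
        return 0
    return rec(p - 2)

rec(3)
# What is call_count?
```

Linear recursion stepping by 2: 3 calls from p=3 down to ≤0.

Answer: 3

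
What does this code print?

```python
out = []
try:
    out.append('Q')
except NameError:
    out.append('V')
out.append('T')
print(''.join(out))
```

Execution trace: 'Q' (try body, no exception) → 'T' (after the try/except). Output: QT

Answer: QT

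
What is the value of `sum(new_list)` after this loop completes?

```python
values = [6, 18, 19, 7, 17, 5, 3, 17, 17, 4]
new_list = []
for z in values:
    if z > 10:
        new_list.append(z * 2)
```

Sum of doubled values > 10
`new_list` takes the values: [] → [36] → [36, 38] → [36, 38, 34] → [36, 38, 34, 34] → [36, 38, 34, 34, 34]
So `sum(new_list)` = 176

Answer: 176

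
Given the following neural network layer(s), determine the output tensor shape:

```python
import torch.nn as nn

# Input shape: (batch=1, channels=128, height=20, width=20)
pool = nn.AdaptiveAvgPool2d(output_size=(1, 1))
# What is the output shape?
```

Input: (1, 128, 20, 20) -> Output: (1, 128, 1, 1)

Answer: (1, 128, 1, 1)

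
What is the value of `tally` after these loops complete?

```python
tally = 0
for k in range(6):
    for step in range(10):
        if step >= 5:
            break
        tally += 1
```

Inner breaks at 5, outer runs 6 times
`tally` takes the values: 0 → 1 → 2 → 3 → 4 → 5 → 6 → 7 → 8 → 9 → 10 → 11 → 12 → 13 → 14 → 15 → 16 → 17 → 18 → 19 → 20 → 21 → 22 → 23 → 24 → 25 → 26 → 27 → 28 → 29 → 30

Answer: 30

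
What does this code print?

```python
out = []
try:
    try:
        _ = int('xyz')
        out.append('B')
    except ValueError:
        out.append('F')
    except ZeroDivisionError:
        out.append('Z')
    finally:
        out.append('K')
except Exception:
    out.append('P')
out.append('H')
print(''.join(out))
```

Execution trace: 'F' (inner except ValueError) → 'K' (inner finally) → 'H' (after the try/except). Output: FKH

Answer: FKH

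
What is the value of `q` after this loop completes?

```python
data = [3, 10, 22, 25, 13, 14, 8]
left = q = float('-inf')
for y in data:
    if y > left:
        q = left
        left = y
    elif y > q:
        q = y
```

Second largest (with repeats) in [3, 10, 22, 25, 13, 14, 8]
`q` takes the values: -inf → 3 → 10 → 22

Answer: 22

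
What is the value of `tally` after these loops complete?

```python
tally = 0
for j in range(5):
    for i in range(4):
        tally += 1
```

5 * 4 = 20
`tally` takes the values: 0 → 1 → 2 → 3 → 4 → 5 → 6 → 7 → 8 → 9 → 10 → 11 → 12 → 13 → 14 → 15 → 16 → 17 → 18 → 19 → 20

Answer: 20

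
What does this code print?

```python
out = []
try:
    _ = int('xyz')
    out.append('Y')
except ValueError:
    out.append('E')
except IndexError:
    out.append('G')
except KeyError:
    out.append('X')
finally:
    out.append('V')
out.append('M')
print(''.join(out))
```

Execution trace: 'E' (except ValueError) → 'V' (finally) → 'M' (after the try/except). Output: EVM

Answer: EVM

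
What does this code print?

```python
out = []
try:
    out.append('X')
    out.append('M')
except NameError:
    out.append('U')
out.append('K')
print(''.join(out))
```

Execution trace: 'X' (try body) → 'M' (try body, no exception) → 'K' (after the try/except). Output: XMK

Answer: XMK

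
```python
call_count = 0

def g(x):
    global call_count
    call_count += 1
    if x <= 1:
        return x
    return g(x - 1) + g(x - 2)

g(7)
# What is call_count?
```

Calls(x) = 1 + Calls(x-1) + Calls(x-2); Calls(0)=Calls(1)=1. For x=7 this gives 41.

Answer: 41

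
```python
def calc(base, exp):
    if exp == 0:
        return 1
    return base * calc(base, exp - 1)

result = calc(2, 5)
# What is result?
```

calc(2, 5) = 2 * 2 * 2 * 2 * 2 = 32

Answer: 32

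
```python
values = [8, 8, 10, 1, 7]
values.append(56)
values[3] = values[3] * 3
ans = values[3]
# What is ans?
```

Trace:
`values = [8, 8, 10, 1, 7]` → values = [8, 8, 10, 1, 7]
`values.append(56)` → values = [8, 8, 10, 1, 7, 56]
`values[3] = values[3] * 3` → values = [8, 8, 10, 3, 7, 56]
`ans = values[3]` → ans = 3
So ans = 3

Answer: 3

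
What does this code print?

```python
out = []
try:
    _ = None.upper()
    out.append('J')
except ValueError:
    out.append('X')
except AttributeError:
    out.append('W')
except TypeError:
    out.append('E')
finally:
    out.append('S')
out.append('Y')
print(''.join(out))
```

Execution trace: 'W' (except AttributeError) → 'S' (finally) → 'Y' (after the try/except). Output: WSY

Answer: WSY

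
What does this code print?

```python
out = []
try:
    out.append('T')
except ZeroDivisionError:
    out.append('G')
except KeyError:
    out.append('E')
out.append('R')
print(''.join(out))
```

Execution trace: 'T' (try body, no exception) → 'R' (after the try/except). Output: TR

Answer: TR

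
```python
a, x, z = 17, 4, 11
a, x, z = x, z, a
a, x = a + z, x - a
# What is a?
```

Trace:
`a, x, z = 17, 4, 11` → a = 17; x = 4; z = 11
`a, x, z = x, z, a` → a = 4; x = 11; z = 17
`a, x = a + z, x - a` → a = 21; x = 7
So a = 21

Answer: 21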